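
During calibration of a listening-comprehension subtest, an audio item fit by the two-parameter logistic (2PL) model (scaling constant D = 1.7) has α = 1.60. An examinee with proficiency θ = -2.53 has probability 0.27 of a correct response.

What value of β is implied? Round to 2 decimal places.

P(θ) = 1 / (1 + exp(−D·α(θ − β)))
logit(0.27) = ln(0.27/0.73) = -0.9946
β = θ − logit/(1.7·α) = -2.53 − (-0.9946)/2.7200 = -2.1643

-2.16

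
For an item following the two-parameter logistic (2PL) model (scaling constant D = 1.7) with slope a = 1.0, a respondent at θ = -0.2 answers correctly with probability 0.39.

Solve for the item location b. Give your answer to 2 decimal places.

P(θ) = 1 / (1 + exp(−D·a(θ − b)))
logit(0.39) = ln(0.39/0.61) = -0.4473
b = θ − logit/(1.7·a) = -0.2 − (-0.4473)/1.7000 = 0.0631

0.06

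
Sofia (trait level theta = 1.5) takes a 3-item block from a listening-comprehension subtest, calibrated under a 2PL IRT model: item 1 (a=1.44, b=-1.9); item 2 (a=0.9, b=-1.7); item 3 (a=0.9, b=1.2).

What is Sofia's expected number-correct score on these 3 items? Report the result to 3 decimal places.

P(theta) = 1 / (1 + exp(−a(theta − b)))
P_1 = 1/(1+e^{-4.8960}) = 0.9926
P_2 = 1/(1+e^{-2.8800}) = 0.9468
P_3 = 1/(1+e^{-0.2700}) = 0.5671
E[score] = 0.9926 + 0.9468 + 0.5671 = 2.5065

2.507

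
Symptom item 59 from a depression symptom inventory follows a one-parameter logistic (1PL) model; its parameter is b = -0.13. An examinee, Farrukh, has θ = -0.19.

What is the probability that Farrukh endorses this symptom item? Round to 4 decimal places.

P(θ) = 1 / (1 + exp(−(θ − b)))
Exponent: (-0.19 − (-0.13)) = -0.0600
1/(1 + e^{0.0600}) = 0.4850
P = 0.4850

0.4850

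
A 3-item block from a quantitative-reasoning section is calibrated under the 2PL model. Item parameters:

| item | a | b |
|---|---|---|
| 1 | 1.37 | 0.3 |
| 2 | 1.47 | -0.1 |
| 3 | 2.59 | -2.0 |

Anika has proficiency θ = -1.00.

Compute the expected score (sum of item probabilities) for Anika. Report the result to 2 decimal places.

1.28

P(θ) = 1 / (1 + exp(−a(θ − b)))
P_1 = 1/(1+e^{1.7810}) = 0.1442
P_2 = 1/(1+e^{1.3230}) = 0.2103
P_3 = 1/(1+e^{-2.5900}) = 0.9302
E[score] = 0.1442 + 0.2103 + 0.9302 = 1.2847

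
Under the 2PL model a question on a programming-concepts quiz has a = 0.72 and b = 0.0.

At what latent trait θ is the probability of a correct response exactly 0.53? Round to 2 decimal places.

0.17

P(θ) = 1 / (1 + exp(−a(θ − b)))
logit = ln(0.5300/0.4700) = 0.1201
θ = b + logit/(a) = 0.0 + 0.1201/0.7200 = 0.1669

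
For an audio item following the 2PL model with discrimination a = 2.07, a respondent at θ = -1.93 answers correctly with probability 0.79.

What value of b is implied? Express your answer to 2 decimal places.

-2.57

P(θ) = 1 / (1 + exp(−a(θ − b)))
logit(0.79) = ln(0.79/0.21) = 1.3249
b = θ − logit/(a) = -1.93 − 1.3249/2.0700 = -2.5701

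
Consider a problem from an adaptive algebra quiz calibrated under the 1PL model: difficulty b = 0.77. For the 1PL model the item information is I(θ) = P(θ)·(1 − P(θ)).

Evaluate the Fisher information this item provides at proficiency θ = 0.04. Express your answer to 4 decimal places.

0.2194

P = 1/(1+e^{0.7300}) = 0.3252
P(1−P) = 0.3252 × 0.6748 = 0.2194
I = P(1−P) = 0.21944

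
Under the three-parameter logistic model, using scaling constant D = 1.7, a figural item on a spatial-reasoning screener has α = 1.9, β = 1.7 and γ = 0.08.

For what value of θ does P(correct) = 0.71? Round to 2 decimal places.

1.94

P(θ) = γ + (1 − γ) · 1 / (1 + exp(−D·α(θ − β)))
Remove guessing floor: (0.71 − 0.08)/(1 − 0.08) = 0.6848
logit = ln(0.6848/0.3152) = 0.7758
θ = β + logit/(1.7·α) = 1.7 + 0.7758/3.2300 = 1.9402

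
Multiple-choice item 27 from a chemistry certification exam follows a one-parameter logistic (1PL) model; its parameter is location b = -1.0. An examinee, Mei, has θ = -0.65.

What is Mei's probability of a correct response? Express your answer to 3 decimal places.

0.587

P(θ) = 1 / (1 + exp(−(θ − b)))
Exponent: (-0.65 − (-1.0)) = 0.3500
1/(1 + e^{-0.3500}) = 0.5866
P = 0.5866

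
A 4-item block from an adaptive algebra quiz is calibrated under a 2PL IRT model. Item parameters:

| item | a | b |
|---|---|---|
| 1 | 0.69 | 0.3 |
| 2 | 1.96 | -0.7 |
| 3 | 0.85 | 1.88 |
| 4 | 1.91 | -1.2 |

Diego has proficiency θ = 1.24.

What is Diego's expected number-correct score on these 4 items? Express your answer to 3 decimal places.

P(θ) = 1 / (1 + exp(−a(θ − b)))
P_1 = 1/(1+e^{-0.6486}) = 0.6567
P_2 = 1/(1+e^{-3.8024}) = 0.9782
P_3 = 1/(1+e^{0.5440}) = 0.3673
P_4 = 1/(1+e^{-4.6604}) = 0.9906
E[score] = 0.6567 + 0.9782 + 0.3673 + 0.9906 = 2.9927

2.993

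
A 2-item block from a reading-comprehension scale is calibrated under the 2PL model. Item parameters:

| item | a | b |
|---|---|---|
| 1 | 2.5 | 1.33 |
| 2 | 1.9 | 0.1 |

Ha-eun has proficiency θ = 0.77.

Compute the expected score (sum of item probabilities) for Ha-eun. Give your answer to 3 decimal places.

P(θ) = 1 / (1 + exp(−a(θ − b)))
P_1 = 1/(1+e^{1.4000}) = 0.1978
P_2 = 1/(1+e^{-1.2730}) = 0.7813
E[score] = 0.1978 + 0.7813 = 0.9791

0.979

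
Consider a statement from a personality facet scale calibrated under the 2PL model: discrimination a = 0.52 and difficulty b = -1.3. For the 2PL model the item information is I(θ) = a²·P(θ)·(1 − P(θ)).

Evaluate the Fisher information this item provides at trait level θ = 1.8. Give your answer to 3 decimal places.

P = 1/(1+e^{-1.6120}) = 0.8337
P(1−P) = 0.8337 × 0.1663 = 0.1387
I = a² × P(1−P) = 0.52² × 0.1387 = 0.03749

0.037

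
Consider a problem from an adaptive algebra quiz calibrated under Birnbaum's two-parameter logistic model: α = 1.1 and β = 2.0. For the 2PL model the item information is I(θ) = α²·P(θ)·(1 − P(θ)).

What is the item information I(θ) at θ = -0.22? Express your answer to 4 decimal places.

P = 1/(1+e^{2.4420}) = 0.0800
P(1−P) = 0.0800 × 0.9200 = 0.0736
I = α² × P(1−P) = 1.1² × 0.0736 = 0.08908

0.0891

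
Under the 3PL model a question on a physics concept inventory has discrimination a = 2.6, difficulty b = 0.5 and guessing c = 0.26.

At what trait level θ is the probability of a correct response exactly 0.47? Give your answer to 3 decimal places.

0.144

P(θ) = c + (1 − c) · 1 / (1 + exp(−a(θ − b)))
Remove guessing floor: (0.47 − 0.26)/(1 − 0.26) = 0.2838
logit = ln(0.2838/0.7162) = -0.9258
θ = b + logit/(a) = 0.5 + (-0.9258)/2.6000 = 0.1439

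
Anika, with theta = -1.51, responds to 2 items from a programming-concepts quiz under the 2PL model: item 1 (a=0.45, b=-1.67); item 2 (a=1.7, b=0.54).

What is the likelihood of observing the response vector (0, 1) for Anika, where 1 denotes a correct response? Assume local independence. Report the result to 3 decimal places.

0.014

P(theta) = 1 / (1 + exp(−a(theta − b)))
P_1 = 1/(1+e^{-0.0720}) = 0.5180
P_2 = 1/(1+e^{3.4850}) = 0.0297
L = (1−P_1) × P_2 = 0.4820 × 0.0297 = 0.01434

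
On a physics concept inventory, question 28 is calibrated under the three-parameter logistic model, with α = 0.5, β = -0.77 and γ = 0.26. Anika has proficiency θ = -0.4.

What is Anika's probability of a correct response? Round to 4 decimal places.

0.6641

P(θ) = γ + (1 − γ) · 1 / (1 + exp(−α(θ − β)))
Exponent: 0.5 × (-0.4 − (-0.77)) = 0.1850
1/(1 + e^{-0.1850}) = 0.5461
P = 0.26 + 0.74 × 0.5461 = 0.6641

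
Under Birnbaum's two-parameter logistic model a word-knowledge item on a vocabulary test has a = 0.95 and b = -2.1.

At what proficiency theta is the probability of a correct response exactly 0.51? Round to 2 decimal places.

-2.06

P(theta) = 1 / (1 + exp(−a(theta − b)))
logit = ln(0.5100/0.4900) = 0.0400
theta = b + logit/(a) = -2.1 + 0.0400/0.9500 = -2.0579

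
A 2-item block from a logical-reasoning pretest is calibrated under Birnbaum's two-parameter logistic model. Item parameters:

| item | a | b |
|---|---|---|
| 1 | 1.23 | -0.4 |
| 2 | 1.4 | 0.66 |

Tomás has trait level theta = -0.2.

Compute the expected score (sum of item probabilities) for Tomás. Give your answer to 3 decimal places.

P(theta) = 1 / (1 + exp(−a(theta − b)))
P_1 = 1/(1+e^{-0.2460}) = 0.5612
P_2 = 1/(1+e^{1.2040}) = 0.2308
E[score] = 0.5612 + 0.2308 = 0.7920

0.792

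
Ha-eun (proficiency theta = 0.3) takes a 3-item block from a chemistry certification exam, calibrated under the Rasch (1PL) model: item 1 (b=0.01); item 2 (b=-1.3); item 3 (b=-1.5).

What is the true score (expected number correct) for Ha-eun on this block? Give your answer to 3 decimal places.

P(theta) = 1 / (1 + exp(−(theta − b)))
P_1 = 1/(1+e^{-0.2900}) = 0.5720
P_2 = 1/(1+e^{-1.6000}) = 0.8320
P_3 = 1/(1+e^{-1.8000}) = 0.8581
E[score] = 0.5720 + 0.8320 + 0.8581 = 2.2622

2.262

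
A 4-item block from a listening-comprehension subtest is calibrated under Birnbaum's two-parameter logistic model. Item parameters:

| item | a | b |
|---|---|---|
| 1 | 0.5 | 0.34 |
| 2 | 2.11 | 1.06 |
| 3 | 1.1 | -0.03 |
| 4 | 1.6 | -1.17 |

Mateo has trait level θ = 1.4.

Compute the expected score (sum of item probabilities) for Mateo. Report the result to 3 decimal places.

P(θ) = 1 / (1 + exp(−a(θ − b)))
P_1 = 1/(1+e^{-0.5300}) = 0.6295
P_2 = 1/(1+e^{-0.7174}) = 0.6720
P_3 = 1/(1+e^{-1.5730}) = 0.8282
P_4 = 1/(1+e^{-4.1120}) = 0.9839
E[score] = 0.6295 + 0.6720 + 0.8282 + 0.9839 = 3.1136

3.114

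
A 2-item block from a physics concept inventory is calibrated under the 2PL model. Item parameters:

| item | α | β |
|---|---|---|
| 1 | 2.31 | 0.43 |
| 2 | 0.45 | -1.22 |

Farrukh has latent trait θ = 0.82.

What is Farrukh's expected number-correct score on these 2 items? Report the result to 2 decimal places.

1.43

P(θ) = 1 / (1 + exp(−α(θ − β)))
P_1 = 1/(1+e^{-0.9009}) = 0.7111
P_2 = 1/(1+e^{-0.9180}) = 0.7146
E[score] = 0.7111 + 0.7146 = 1.4258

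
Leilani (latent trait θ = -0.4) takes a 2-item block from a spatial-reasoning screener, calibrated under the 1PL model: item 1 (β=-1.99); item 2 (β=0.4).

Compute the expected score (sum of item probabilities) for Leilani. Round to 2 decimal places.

P(θ) = 1 / (1 + exp(−(θ − β)))
P_1 = 1/(1+e^{-1.5900}) = 0.8306
P_2 = 1/(1+e^{0.8000}) = 0.3100
E[score] = 0.8306 + 0.3100 = 1.1406

1.14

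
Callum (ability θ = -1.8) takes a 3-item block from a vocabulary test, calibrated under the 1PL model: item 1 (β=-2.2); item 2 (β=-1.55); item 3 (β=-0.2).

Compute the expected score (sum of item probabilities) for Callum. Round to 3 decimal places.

P(θ) = 1 / (1 + exp(−(θ − β)))
P_1 = 1/(1+e^{-0.4000}) = 0.5987
P_2 = 1/(1+e^{0.2500}) = 0.4378
P_3 = 1/(1+e^{1.6000}) = 0.1680
E[score] = 0.5987 + 0.4378 + 0.1680 = 1.2045

1.204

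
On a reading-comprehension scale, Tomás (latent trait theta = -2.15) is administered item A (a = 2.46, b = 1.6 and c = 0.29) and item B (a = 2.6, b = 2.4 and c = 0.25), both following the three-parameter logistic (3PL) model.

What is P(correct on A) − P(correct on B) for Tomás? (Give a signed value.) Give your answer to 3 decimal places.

0.040

P(theta) = c + (1 − c) · 1 / (1 + exp(−a(theta − b)))
P_A = 0.2901
P_B = 0.2500
P_A − P_B = 0.0401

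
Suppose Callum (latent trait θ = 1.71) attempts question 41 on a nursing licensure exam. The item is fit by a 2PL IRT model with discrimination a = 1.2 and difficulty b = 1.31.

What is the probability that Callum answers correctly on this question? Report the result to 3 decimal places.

0.618

P(θ) = 1 / (1 + exp(−a(θ − b)))
Exponent: 1.2 × (1.71 − 1.31) = 0.4800
1/(1 + e^{-0.4800}) = 0.6177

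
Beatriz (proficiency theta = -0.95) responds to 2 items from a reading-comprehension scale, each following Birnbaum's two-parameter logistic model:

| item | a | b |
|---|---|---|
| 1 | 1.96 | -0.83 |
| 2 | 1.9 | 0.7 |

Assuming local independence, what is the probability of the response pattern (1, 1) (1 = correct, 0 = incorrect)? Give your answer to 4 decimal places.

0.0184

P(theta) = 1 / (1 + exp(−a(theta − b)))
P_1 = 1/(1+e^{0.2352}) = 0.4415
P_2 = 1/(1+e^{3.1350}) = 0.0417
L = P_1 × P_2 = 0.4415 × 0.0417 = 0.01840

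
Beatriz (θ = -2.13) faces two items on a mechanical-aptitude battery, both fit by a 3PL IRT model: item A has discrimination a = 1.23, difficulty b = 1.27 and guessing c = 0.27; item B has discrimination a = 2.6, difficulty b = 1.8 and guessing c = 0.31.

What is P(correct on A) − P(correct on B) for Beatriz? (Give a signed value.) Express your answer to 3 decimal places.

-0.029

P(θ) = c + (1 − c) · 1 / (1 + exp(−a(θ − b)))
P_A = 0.2810
P_B = 0.3100
P_A − P_B = -0.0290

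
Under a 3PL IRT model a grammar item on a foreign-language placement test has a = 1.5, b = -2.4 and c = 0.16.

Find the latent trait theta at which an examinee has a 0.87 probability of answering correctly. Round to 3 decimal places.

P(theta) = c + (1 − c) · 1 / (1 + exp(−a(theta − b)))
Remove guessing floor: (0.87 − 0.16)/(1 − 0.16) = 0.8452
logit = ln(0.8452/0.1548) = 1.6977
theta = b + logit/(a) = -2.4 + 1.6977/1.5000 = -1.2682

-1.268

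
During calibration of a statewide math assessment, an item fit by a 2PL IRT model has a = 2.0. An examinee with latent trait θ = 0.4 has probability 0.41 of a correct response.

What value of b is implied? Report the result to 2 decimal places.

P(θ) = 1 / (1 + exp(−a(θ − b)))
logit(0.41) = ln(0.41/0.59) = -0.3640
b = θ − logit/(a) = 0.4 − (-0.3640)/2.0000 = 0.5820

0.58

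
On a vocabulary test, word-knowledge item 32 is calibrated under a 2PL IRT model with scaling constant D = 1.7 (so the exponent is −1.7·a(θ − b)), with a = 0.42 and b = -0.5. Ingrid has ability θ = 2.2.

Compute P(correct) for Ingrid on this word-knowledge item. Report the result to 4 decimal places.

P(θ) = 1 / (1 + exp(−D·a(θ − b)))
Exponent: 1.7 × 0.42 × (2.2 − (-0.5)) = 1.9278
1/(1 + e^{-1.9278}) = 0.8730
P = 0.8730

0.8730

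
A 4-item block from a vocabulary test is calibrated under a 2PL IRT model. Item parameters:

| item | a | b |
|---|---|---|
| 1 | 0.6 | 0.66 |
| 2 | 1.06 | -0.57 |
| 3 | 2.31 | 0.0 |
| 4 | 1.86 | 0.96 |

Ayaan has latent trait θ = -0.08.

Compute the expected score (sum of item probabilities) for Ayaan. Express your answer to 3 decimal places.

P(θ) = 1 / (1 + exp(−a(θ − b)))
P_1 = 1/(1+e^{0.4440}) = 0.3908
P_2 = 1/(1+e^{-0.5194}) = 0.6270
P_3 = 1/(1+e^{0.1848}) = 0.4539
P_4 = 1/(1+e^{1.9344}) = 0.1263
E[score] = 0.3908 + 0.6270 + 0.4539 + 0.1263 = 1.5980

1.598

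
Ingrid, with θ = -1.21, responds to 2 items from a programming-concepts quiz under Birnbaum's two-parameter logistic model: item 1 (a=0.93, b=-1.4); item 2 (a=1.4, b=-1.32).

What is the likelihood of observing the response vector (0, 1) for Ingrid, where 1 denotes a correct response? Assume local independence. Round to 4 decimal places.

0.2455

P(θ) = 1 / (1 + exp(−a(θ − b)))
P_1 = 1/(1+e^{-0.1767}) = 0.5441
P_2 = 1/(1+e^{-0.1540}) = 0.5384
L = (1−P_1) × P_2 = 0.4559 × 0.5384 = 0.24549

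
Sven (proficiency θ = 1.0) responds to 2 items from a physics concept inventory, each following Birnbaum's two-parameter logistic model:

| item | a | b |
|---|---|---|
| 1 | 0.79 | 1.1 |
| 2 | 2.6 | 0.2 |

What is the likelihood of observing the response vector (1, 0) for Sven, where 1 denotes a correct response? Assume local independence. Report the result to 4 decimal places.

P(θ) = 1 / (1 + exp(−a(θ − b)))
P_1 = 1/(1+e^{0.0790}) = 0.4803
P_2 = 1/(1+e^{-2.0800}) = 0.8889
L = P_1 × (1−P_2) = 0.4803 × 0.1111 = 0.05334

0.0533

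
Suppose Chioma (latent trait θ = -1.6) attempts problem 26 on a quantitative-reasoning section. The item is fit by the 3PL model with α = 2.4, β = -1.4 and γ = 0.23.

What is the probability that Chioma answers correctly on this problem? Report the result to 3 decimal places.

0.524

P(θ) = γ + (1 − γ) · 1 / (1 + exp(−α(θ − β)))
Exponent: 2.4 × (-1.6 − (-1.4)) = -0.4800
1/(1 + e^{0.4800}) = 0.3823
P = 0.23 + 0.77 × 0.3823 = 0.5243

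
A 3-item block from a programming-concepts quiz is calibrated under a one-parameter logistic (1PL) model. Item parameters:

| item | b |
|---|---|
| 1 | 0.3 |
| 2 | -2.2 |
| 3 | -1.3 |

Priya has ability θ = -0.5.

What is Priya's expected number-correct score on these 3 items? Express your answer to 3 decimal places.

P(θ) = 1 / (1 + exp(−(θ − b)))
P_1 = 1/(1+e^{0.8000}) = 0.3100
P_2 = 1/(1+e^{-1.7000}) = 0.8455
P_3 = 1/(1+e^{-0.8000}) = 0.6900
E[score] = 0.3100 + 0.8455 + 0.6900 = 1.8455

1.846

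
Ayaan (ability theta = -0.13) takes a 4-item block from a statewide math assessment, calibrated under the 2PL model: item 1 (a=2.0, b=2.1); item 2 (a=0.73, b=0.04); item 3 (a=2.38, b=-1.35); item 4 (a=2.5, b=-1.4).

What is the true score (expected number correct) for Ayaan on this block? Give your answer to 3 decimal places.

2.388

P(theta) = 1 / (1 + exp(−a(theta − b)))
P_1 = 1/(1+e^{4.4600}) = 0.0114
P_2 = 1/(1+e^{0.1241}) = 0.4690
P_3 = 1/(1+e^{-2.9036}) = 0.9480
P_4 = 1/(1+e^{-3.1750}) = 0.9599
E[score] = 0.0114 + 0.4690 + 0.9480 + 0.9599 = 2.3884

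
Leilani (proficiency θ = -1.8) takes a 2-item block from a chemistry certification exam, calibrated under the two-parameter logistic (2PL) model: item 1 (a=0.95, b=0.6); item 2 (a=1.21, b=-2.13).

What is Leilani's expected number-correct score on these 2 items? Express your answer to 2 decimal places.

P(θ) = 1 / (1 + exp(−a(θ − b)))
P_1 = 1/(1+e^{2.2800}) = 0.0928
P_2 = 1/(1+e^{-0.3993}) = 0.5985
E[score] = 0.0928 + 0.5985 = 0.6913

0.69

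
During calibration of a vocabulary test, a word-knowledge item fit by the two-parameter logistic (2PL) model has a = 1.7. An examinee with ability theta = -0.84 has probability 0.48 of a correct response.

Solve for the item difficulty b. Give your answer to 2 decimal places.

P(theta) = 1 / (1 + exp(−a(theta − b)))
logit(0.48) = ln(0.48/0.52) = -0.0800
b = theta − logit/(a) = -0.84 − (-0.0800)/1.7000 = -0.7929

-0.79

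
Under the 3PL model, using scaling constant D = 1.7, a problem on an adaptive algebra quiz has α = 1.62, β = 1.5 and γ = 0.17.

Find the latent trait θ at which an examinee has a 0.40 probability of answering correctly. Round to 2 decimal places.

P(θ) = γ + (1 − γ) · 1 / (1 + exp(−D·α(θ − β)))
Remove guessing floor: (0.40 − 0.17)/(1 − 0.17) = 0.2771
logit = ln(0.2771/0.7229) = -0.9589
θ = β + logit/(1.7·α) = 1.5 + (-0.9589)/2.7540 = 1.1518

1.15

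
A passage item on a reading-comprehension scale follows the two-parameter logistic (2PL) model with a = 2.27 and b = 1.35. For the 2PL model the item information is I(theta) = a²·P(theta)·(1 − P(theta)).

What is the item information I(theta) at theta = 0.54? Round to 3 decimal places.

P = 1/(1+e^{1.8387}) = 0.1372
P(1−P) = 0.1372 × 0.8628 = 0.1184
I = a² × P(1−P) = 2.27² × 0.1184 = 0.61000

0.610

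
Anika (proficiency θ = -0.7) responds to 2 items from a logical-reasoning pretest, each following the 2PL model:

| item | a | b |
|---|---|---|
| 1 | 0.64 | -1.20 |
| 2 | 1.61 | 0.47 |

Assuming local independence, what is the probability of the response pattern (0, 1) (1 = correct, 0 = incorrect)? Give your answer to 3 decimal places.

0.056

P(θ) = 1 / (1 + exp(−a(θ − b)))
P_1 = 1/(1+e^{-0.3200}) = 0.5793
P_2 = 1/(1+e^{1.8837}) = 0.1320
L = (1−P_1) × P_2 = 0.4207 × 0.1320 = 0.05551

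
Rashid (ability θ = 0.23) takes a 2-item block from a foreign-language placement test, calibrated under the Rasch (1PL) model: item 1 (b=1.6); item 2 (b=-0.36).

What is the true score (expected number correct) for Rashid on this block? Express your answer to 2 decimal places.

0.85

P(θ) = 1 / (1 + exp(−(θ − b)))
P_1 = 1/(1+e^{1.3700}) = 0.2026
P_2 = 1/(1+e^{-0.5900}) = 0.6434
E[score] = 0.2026 + 0.6434 = 0.8460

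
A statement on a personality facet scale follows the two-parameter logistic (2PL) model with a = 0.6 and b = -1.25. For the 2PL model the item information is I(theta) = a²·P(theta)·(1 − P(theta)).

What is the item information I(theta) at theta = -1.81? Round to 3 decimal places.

0.088

P = 1/(1+e^{0.3360}) = 0.4168
P(1−P) = 0.4168 × 0.5832 = 0.2431
I = a² × P(1−P) = 0.6² × 0.2431 = 0.08751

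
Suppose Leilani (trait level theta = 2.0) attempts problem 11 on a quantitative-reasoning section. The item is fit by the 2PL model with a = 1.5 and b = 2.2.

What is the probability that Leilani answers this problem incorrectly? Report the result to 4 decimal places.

P(theta) = 1 / (1 + exp(−a(theta − b)))
Exponent: 1.5 × (2.0 − 2.2) = -0.3000
1/(1 + e^{0.3000}) = 0.4256
P(incorrect) = 1 − 0.4256 = 0.5744

0.5744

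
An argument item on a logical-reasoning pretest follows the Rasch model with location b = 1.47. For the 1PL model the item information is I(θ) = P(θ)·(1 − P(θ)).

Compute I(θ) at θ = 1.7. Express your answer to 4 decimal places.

0.2467

P = 1/(1+e^{-0.2300}) = 0.5572
P(1−P) = 0.5572 × 0.4428 = 0.2467
I = P(1−P) = 0.24672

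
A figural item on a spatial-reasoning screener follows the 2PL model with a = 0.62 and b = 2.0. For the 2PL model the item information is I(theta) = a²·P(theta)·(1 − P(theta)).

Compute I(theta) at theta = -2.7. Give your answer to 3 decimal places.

0.019

P = 1/(1+e^{2.9140}) = 0.0515
P(1−P) = 0.0515 × 0.9485 = 0.0488
I = a² × P(1−P) = 0.62² × 0.0488 = 0.01877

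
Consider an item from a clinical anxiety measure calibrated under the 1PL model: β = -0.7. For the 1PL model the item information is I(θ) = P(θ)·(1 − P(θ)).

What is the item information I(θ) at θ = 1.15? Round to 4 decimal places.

0.1174

P = 1/(1+e^{-1.8500}) = 0.8641
P(1−P) = 0.8641 × 0.1359 = 0.1174
I = P(1−P) = 0.11741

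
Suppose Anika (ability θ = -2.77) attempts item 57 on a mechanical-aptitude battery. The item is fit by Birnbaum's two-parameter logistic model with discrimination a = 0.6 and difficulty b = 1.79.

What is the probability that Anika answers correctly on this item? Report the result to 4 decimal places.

P(θ) = 1 / (1 + exp(−a(θ − b)))
Exponent: 0.6 × (-2.77 − 1.79) = -2.7360
1/(1 + e^{2.7360}) = 0.0609

0.0609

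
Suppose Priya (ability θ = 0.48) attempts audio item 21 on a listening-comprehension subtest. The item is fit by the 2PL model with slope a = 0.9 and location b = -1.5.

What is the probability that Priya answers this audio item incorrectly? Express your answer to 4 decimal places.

P(θ) = 1 / (1 + exp(−a(θ − b)))
Exponent: 0.9 × (0.48 − (-1.5)) = 1.7820
1/(1 + e^{-1.7820}) = 0.8559
P(incorrect) = 1 − 0.8559 = 0.1441

0.1441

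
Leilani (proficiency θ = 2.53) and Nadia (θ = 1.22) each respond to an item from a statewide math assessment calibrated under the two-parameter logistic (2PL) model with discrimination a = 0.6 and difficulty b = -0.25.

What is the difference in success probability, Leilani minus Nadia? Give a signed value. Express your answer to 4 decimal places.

P(θ) = 1 / (1 + exp(−a(θ − b)))
P(Leilani) = 0.8413  [exponent 1.6680]
P(Nadia) = 0.7072  [exponent 0.8820]
Difference = 0.8413 − 0.7072 = 0.1341

0.1341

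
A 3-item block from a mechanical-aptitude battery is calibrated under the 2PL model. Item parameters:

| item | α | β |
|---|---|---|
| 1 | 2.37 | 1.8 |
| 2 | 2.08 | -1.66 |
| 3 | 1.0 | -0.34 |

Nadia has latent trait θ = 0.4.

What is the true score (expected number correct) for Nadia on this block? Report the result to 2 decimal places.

P(θ) = 1 / (1 + exp(−α(θ − β)))
P_1 = 1/(1+e^{3.3180}) = 0.0350
P_2 = 1/(1+e^{-4.2848}) = 0.9864
P_3 = 1/(1+e^{-0.7400}) = 0.6770
E[score] = 0.0350 + 0.9864 + 0.6770 = 1.6984

1.70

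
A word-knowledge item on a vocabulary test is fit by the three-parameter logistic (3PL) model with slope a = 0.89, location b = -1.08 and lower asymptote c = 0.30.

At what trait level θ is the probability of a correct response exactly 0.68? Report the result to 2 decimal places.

P(θ) = c + (1 − c) · 1 / (1 + exp(−a(θ − b)))
Remove guessing floor: (0.68 − 0.30)/(1 − 0.30) = 0.5429
logit = ln(0.5429/0.4571) = 0.1719
θ = b + logit/(a) = -1.08 + 0.1719/0.8900 = -0.8869

-0.89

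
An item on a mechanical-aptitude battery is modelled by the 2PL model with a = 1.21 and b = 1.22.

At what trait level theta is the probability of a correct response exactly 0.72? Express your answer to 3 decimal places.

2.001

P(theta) = 1 / (1 + exp(−a(theta − b)))
logit = ln(0.7200/0.2800) = 0.9445
theta = b + logit/(a) = 1.22 + 0.9445/1.2100 = 2.0005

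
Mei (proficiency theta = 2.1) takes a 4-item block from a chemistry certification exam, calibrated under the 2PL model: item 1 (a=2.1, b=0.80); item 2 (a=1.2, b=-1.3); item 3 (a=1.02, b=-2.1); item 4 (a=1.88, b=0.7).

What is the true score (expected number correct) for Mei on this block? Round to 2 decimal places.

P(theta) = 1 / (1 + exp(−a(theta − b)))
P_1 = 1/(1+e^{-2.7300}) = 0.9388
P_2 = 1/(1+e^{-4.0800}) = 0.9834
P_3 = 1/(1+e^{-4.2840}) = 0.9864
P_4 = 1/(1+e^{-2.6320}) = 0.9329
E[score] = 0.9388 + 0.9834 + 0.9864 + 0.9329 = 3.8414

3.84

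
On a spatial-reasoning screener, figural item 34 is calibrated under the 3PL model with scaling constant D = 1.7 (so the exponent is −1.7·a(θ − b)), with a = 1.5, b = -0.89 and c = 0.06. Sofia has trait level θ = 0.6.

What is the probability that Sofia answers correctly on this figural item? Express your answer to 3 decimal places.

P(θ) = c + (1 − c) · 1 / (1 + exp(−D·a(θ − b)))
Exponent: 1.7 × 1.5 × (0.6 − (-0.89)) = 3.7995
1/(1 + e^{-3.7995}) = 0.9781
P = 0.06 + 0.94 × 0.9781 = 0.9794

0.979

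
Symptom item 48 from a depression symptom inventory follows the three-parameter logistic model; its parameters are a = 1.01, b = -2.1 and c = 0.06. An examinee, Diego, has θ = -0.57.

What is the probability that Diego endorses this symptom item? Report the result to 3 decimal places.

P(θ) = c + (1 − c) · 1 / (1 + exp(−a(θ − b)))
Exponent: 1.01 × (-0.57 − (-2.1)) = 1.5453
1/(1 + e^{-1.5453}) = 0.8242
P = 0.06 + 0.94 × 0.8242 = 0.8348

0.835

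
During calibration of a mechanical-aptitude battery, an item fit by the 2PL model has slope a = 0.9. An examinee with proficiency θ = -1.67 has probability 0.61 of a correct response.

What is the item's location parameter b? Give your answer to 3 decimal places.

P(θ) = 1 / (1 + exp(−a(θ − b)))
logit(0.61) = ln(0.61/0.39) = 0.4473
b = θ − logit/(a) = -1.67 − 0.4473/0.9000 = -2.1670

-2.167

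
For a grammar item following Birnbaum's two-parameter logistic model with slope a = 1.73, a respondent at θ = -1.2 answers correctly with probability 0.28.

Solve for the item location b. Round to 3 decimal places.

P(θ) = 1 / (1 + exp(−a(θ − b)))
logit(0.28) = ln(0.28/0.72) = -0.9445
b = θ − logit/(a) = -1.2 − (-0.9445)/1.7300 = -0.6541

-0.654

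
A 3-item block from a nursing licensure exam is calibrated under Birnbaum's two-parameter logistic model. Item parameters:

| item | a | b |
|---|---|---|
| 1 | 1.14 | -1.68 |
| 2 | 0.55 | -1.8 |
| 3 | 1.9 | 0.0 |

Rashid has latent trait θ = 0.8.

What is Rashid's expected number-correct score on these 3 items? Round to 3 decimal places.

P(θ) = 1 / (1 + exp(−a(θ − b)))
P_1 = 1/(1+e^{-2.8272}) = 0.9441
P_2 = 1/(1+e^{-1.4300}) = 0.8069
P_3 = 1/(1+e^{-1.5200}) = 0.8205
E[score] = 0.9441 + 0.8069 + 0.8205 = 2.5716

2.572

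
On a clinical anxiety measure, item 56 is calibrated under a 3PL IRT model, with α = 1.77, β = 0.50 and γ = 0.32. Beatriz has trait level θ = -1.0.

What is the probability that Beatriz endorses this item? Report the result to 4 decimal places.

0.3647

P(θ) = γ + (1 − γ) · 1 / (1 + exp(−α(θ − β)))
Exponent: 1.77 × (-1.0 − 0.50) = -2.6550
1/(1 + e^{2.6550}) = 0.0657
P = 0.32 + 0.68 × 0.0657 = 0.3647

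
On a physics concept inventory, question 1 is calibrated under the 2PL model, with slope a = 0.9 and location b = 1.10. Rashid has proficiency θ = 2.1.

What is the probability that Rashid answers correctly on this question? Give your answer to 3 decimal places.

0.711

P(θ) = 1 / (1 + exp(−a(θ − b)))
Exponent: 0.9 × (2.1 − 1.10) = 0.9000
1/(1 + e^{-0.9000}) = 0.7109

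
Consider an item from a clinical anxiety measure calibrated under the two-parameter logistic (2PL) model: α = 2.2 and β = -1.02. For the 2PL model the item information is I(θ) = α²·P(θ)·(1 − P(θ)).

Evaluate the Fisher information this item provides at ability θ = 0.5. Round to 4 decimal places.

P = 1/(1+e^{-3.3440}) = 0.9659
P(1−P) = 0.9659 × 0.0341 = 0.0329
I = α² × P(1−P) = 2.2² × 0.0329 = 0.15938

0.1594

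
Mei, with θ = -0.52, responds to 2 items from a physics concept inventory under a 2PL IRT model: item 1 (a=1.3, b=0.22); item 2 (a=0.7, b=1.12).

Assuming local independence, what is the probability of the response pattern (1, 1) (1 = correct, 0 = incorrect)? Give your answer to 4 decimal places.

0.0666

P(θ) = 1 / (1 + exp(−a(θ − b)))
P_1 = 1/(1+e^{0.9620}) = 0.2765
P_2 = 1/(1+e^{1.1480}) = 0.2409
L = P_1 × P_2 = 0.2765 × 0.2409 = 0.06659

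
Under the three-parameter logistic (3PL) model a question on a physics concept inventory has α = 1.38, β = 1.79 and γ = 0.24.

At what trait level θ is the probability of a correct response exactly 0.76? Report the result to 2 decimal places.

P(θ) = γ + (1 − γ) · 1 / (1 + exp(−α(θ − β)))
Remove guessing floor: (0.76 − 0.24)/(1 − 0.24) = 0.6842
logit = ln(0.6842/0.3158) = 0.7732
θ = β + logit/(α) = 1.79 + 0.7732/1.3800 = 2.3503

2.35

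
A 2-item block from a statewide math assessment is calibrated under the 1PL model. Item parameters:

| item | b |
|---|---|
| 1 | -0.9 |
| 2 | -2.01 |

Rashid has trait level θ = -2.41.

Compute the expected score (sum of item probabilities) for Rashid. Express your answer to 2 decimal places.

P(θ) = 1 / (1 + exp(−(θ − b)))
P_1 = 1/(1+e^{1.5100}) = 0.1809
P_2 = 1/(1+e^{0.4000}) = 0.4013
E[score] = 0.1809 + 0.4013 = 0.5823

0.58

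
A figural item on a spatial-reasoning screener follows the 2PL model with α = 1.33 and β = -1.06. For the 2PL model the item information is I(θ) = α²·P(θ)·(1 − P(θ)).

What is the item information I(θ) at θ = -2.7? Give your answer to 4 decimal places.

0.1613

P = 1/(1+e^{2.1812}) = 0.1015
P(1−P) = 0.1015 × 0.8985 = 0.0912
I = α² × P(1−P) = 1.33² × 0.0912 = 0.16125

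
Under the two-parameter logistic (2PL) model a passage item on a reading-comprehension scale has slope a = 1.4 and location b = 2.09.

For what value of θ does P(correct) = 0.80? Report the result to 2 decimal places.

3.08

P(θ) = 1 / (1 + exp(−a(θ − b)))
logit = ln(0.8000/0.2000) = 1.3863
θ = b + logit/(a) = 2.09 + 1.3863/1.4000 = 3.0802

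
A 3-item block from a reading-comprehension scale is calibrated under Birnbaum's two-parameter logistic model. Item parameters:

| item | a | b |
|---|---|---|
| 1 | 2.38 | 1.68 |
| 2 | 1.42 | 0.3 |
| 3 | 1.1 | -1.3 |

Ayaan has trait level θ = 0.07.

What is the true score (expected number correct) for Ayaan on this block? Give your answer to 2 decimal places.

1.26

P(θ) = 1 / (1 + exp(−a(θ − b)))
P_1 = 1/(1+e^{3.8318}) = 0.0212
P_2 = 1/(1+e^{0.3266}) = 0.4191
P_3 = 1/(1+e^{-1.5070}) = 0.8186
E[score] = 0.0212 + 0.4191 + 0.8186 = 1.2589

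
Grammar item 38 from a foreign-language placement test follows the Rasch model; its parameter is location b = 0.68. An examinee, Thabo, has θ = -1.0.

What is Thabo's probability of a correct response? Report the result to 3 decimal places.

P(θ) = 1 / (1 + exp(−(θ − b)))
Exponent: (-1.0 − 0.68) = -1.6800
1/(1 + e^{1.6800}) = 0.1571
P = 0.1571

0.157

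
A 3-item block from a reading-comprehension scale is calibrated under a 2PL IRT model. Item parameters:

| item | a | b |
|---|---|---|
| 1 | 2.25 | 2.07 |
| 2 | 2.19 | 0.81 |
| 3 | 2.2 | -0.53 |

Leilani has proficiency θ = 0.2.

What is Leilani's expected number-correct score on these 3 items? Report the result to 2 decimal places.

P(θ) = 1 / (1 + exp(−a(θ − b)))
P_1 = 1/(1+e^{4.2075}) = 0.0147
P_2 = 1/(1+e^{1.3359}) = 0.2082
P_3 = 1/(1+e^{-1.6060}) = 0.8329
E[score] = 0.0147 + 0.2082 + 0.8329 = 1.0557

1.06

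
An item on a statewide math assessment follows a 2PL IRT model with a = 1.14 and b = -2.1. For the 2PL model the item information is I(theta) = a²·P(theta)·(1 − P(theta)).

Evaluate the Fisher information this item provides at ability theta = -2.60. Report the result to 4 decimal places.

P = 1/(1+e^{0.5700}) = 0.3612
P(1−P) = 0.3612 × 0.6388 = 0.2307
I = a² × P(1−P) = 1.14² × 0.2307 = 0.29988

0.2999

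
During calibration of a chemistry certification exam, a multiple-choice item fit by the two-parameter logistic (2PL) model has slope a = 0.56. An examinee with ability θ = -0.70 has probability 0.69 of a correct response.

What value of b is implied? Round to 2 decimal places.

-2.13

P(θ) = 1 / (1 + exp(−a(θ − b)))
logit(0.69) = ln(0.69/0.31) = 0.8001
b = θ − logit/(a) = -0.70 − 0.8001/0.5600 = -2.1288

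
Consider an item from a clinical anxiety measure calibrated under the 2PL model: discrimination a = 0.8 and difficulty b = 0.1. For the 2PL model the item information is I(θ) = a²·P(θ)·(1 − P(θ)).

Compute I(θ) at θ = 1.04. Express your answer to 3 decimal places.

P = 1/(1+e^{-0.7520}) = 0.6796
P(1−P) = 0.6796 × 0.3204 = 0.2177
I = a² × P(1−P) = 0.8² × 0.2177 = 0.13935

0.139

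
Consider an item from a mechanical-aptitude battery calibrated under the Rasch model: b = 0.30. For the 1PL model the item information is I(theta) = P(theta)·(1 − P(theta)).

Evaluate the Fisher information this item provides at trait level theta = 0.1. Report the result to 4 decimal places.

P = 1/(1+e^{0.2000}) = 0.4502
P(1−P) = 0.4502 × 0.5498 = 0.2475
I = P(1−P) = 0.24752

0.2475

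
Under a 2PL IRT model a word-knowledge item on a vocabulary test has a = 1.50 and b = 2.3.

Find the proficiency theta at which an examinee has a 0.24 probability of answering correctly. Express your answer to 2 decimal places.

1.53

P(theta) = 1 / (1 + exp(−a(theta − b)))
logit = ln(0.2400/0.7600) = -1.1527
theta = b + logit/(a) = 2.3 + (-1.1527)/1.5000 = 1.5315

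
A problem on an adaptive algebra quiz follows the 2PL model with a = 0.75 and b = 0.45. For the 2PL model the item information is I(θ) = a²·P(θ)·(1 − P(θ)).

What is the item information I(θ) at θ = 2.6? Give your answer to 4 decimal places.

P = 1/(1+e^{-1.6125}) = 0.8338
P(1−P) = 0.8338 × 0.1662 = 0.1386
I = a² × P(1−P) = 0.75² × 0.1386 = 0.07797

0.0780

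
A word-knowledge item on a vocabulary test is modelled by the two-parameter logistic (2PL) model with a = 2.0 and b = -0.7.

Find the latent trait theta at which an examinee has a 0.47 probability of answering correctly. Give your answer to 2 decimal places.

P(theta) = 1 / (1 + exp(−a(theta − b)))
logit = ln(0.4700/0.5300) = -0.1201
theta = b + logit/(a) = -0.7 + (-0.1201)/2.0000 = -0.7601

-0.76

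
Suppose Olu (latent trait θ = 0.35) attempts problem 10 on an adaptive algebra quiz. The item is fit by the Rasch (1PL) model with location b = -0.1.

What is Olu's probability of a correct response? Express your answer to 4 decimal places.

P(θ) = 1 / (1 + exp(−(θ − b)))
Exponent: (0.35 − (-0.1)) = 0.4500
1/(1 + e^{-0.4500}) = 0.6106
P = 0.6106

0.6106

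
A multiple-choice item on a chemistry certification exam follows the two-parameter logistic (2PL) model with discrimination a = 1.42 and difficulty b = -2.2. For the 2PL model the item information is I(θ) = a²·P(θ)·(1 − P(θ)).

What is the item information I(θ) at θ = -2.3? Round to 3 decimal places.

0.502

P = 1/(1+e^{0.1420}) = 0.4646
P(1−P) = 0.4646 × 0.5354 = 0.2487
I = a² × P(1−P) = 1.42² × 0.2487 = 0.50157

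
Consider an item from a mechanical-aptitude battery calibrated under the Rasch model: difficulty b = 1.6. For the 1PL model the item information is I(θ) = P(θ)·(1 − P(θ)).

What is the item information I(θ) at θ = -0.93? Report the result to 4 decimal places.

P = 1/(1+e^{2.5300}) = 0.0738
P(1−P) = 0.0738 × 0.9262 = 0.0683
I = P(1−P) = 0.06834

0.0683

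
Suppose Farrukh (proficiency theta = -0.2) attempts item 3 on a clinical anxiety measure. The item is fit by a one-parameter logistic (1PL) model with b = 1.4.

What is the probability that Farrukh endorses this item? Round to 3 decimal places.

0.168

P(theta) = 1 / (1 + exp(−(theta − b)))
Exponent: (-0.2 − 1.4) = -1.6000
1/(1 + e^{1.6000}) = 0.1680
P = 0.1680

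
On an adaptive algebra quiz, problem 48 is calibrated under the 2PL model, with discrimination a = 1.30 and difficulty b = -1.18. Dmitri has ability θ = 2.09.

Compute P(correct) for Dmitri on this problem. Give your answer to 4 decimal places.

P(θ) = 1 / (1 + exp(−a(θ − b)))
Exponent: 1.30 × (2.09 − (-1.18)) = 4.2510
1/(1 + e^{-4.2510}) = 0.9860

0.9860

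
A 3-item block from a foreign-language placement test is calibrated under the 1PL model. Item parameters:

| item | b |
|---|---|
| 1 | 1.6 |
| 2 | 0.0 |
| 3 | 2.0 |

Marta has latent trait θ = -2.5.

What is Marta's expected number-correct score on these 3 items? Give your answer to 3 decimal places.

P(θ) = 1 / (1 + exp(−(θ − b)))
P_1 = 1/(1+e^{4.1000}) = 0.0163
P_2 = 1/(1+e^{2.5000}) = 0.0759
P_3 = 1/(1+e^{4.5000}) = 0.0110
E[score] = 0.0163 + 0.0759 + 0.0110 = 0.1031

0.103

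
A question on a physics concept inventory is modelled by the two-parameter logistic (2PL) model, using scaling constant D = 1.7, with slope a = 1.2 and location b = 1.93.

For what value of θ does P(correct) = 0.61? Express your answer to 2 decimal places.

P(θ) = 1 / (1 + exp(−D·a(θ − b)))
logit = ln(0.6100/0.3900) = 0.4473
θ = b + logit/(1.7·a) = 1.93 + 0.4473/2.0400 = 2.1493

2.15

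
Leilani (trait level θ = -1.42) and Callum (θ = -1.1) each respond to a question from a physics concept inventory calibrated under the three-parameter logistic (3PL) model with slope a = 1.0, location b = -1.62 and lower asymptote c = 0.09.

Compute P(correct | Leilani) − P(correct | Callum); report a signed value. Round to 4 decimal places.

P(θ) = c + (1 − c) · 1 / (1 + exp(−a(θ − b)))
P(Leilani) = 0.5903  [exponent 0.2000]
P(Callum) = 0.6607  [exponent 0.5200]
Difference = 0.5903 − 0.6607 = -0.0704

-0.0704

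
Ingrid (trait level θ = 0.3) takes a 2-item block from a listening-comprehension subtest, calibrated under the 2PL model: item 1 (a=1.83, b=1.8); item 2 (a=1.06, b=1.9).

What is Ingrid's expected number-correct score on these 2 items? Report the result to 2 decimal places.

P(θ) = 1 / (1 + exp(−a(θ − b)))
P_1 = 1/(1+e^{2.7450}) = 0.0604
P_2 = 1/(1+e^{1.6960}) = 0.1550
E[score] = 0.0604 + 0.1550 = 0.2154

0.22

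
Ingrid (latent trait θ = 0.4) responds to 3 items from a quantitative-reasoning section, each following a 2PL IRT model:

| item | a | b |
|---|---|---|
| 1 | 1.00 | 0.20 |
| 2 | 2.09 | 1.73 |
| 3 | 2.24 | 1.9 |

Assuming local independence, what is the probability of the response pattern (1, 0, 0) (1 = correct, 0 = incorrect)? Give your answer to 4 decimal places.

P(θ) = 1 / (1 + exp(−a(θ − b)))
P_1 = 1/(1+e^{-0.2000}) = 0.5498
P_2 = 1/(1+e^{2.7797}) = 0.0584
P_3 = 1/(1+e^{3.3600}) = 0.0336
L = P_1 × (1−P_2) × (1−P_3) = 0.5498 × 0.9416 × 0.9664 = 0.50033

0.5003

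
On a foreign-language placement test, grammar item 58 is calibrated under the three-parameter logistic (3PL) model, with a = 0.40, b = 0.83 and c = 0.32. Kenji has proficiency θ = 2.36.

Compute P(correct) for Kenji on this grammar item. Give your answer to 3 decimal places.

P(θ) = c + (1 − c) · 1 / (1 + exp(−a(θ − b)))
Exponent: 0.40 × (2.36 − 0.83) = 0.6120
1/(1 + e^{-0.6120}) = 0.6484
P = 0.32 + 0.68 × 0.6484 = 0.7609

0.761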